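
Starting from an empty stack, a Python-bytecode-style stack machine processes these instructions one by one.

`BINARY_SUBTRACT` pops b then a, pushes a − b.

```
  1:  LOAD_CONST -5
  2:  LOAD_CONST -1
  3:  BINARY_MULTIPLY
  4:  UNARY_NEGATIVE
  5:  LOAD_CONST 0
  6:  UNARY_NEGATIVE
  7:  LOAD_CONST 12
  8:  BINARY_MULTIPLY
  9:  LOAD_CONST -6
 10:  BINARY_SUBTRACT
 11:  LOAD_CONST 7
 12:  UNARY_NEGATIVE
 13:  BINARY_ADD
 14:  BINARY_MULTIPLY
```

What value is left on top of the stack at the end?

LOAD_CONST -5   -> -5
LOAD_CONST -1   -> -5 -1
BINARY_MULTIPLY -> 5
UNARY_NEGATIVE  -> -5
LOAD_CONST 0    -> -5 0
UNARY_NEGATIVE  -> -5 0
LOAD_CONST 12   -> -5 0 12
BINARY_MULTIPLY -> -5 0
LOAD_CONST -6   -> -5 0 -6
BINARY_SUBTRACT -> -5 6
LOAD_CONST 7    -> -5 6 7
UNARY_NEGATIVE  -> -5 6 -7
BINARY_ADD      -> -5 -1
BINARY_MULTIPLY -> 5

5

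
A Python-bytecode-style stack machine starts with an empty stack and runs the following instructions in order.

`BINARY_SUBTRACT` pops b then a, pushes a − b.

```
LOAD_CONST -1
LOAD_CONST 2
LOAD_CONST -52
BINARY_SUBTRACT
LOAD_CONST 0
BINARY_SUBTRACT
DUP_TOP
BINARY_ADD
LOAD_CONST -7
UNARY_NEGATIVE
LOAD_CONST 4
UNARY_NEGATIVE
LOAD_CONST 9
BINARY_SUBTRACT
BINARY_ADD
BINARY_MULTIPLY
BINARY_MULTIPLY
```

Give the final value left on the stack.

648

LOAD_CONST -1   -> [-1]
LOAD_CONST 2    -> [-1, 2]
LOAD_CONST -52  -> [-1, 2, -52]
BINARY_SUBTRACT -> [-1, 54]
LOAD_CONST 0    -> [-1, 54, 0]
BINARY_SUBTRACT -> [-1, 54]
DUP_TOP         -> [-1, 54, 54]
BINARY_ADD      -> [-1, 108]
LOAD_CONST -7   -> [-1, 108, -7]
UNARY_NEGATIVE  -> [-1, 108, 7]
LOAD_CONST 4    -> [-1, 108, 7, 4]
UNARY_NEGATIVE  -> [-1, 108, 7, -4]
LOAD_CONST 9    -> [-1, 108, 7, -4, 9]
BINARY_SUBTRACT -> [-1, 108, 7, -13]
BINARY_ADD      -> [-1, 108, -6]
BINARY_MULTIPLY -> [-1, -648]
BINARY_MULTIPLY -> [648]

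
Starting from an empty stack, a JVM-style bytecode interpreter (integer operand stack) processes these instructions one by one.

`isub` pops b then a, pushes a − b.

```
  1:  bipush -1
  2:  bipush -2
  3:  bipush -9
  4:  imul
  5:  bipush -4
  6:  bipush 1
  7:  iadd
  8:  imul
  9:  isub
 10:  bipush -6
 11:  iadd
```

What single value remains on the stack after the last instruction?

bipush -1 : [-1]
bipush -2 : [-1, -2]
bipush -9 : [-1, -2, -9]
imul      : [-1, 18]
bipush -4 : [-1, 18, -4]
bipush 1  : [-1, 18, -4, 1]
iadd      : [-1, 18, -3]
imul      : [-1, -54]
isub      : [53]
bipush -6 : [53, -6]
iadd      : [47]

47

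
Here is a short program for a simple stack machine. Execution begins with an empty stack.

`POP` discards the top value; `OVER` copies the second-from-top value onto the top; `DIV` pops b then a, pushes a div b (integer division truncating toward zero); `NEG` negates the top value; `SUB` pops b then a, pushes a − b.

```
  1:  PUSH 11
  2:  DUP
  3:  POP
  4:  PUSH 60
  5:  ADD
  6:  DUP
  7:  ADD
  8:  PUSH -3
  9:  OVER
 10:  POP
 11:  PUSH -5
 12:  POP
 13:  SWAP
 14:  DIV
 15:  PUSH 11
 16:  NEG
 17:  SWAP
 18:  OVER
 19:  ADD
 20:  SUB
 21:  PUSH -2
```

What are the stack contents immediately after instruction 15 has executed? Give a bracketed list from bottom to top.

PUSH 11 -> [11]
DUP     -> [11, 11]
POP     -> [11]
PUSH 60 -> [11, 60]
ADD     -> [71]
DUP     -> [71, 71]
ADD     -> [142]
PUSH -3 -> [142, -3]
OVER    -> [142, -3, 142]
POP     -> [142, -3]
PUSH -5 -> [142, -3, -5]
POP     -> [142, -3]
SWAP    -> [-3, 142]
DIV     -> [0]
PUSH 11 -> [0, 11]

[0, 11]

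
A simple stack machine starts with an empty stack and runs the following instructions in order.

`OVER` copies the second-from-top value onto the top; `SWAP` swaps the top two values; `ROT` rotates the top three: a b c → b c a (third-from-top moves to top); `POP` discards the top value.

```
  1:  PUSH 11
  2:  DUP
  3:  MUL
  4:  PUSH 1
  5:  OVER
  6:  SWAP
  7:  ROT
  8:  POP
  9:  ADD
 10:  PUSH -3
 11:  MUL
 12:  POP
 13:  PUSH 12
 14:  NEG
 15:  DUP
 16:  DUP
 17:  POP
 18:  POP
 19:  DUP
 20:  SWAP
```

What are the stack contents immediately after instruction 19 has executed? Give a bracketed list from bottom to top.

PUSH 11 → 11
DUP     → 11 11
MUL     → 121
PUSH 1  → 121 1
OVER    → 121 1 121
SWAP    → 121 121 1
ROT     → 121 1 121
POP     → 121 1
ADD     → 122
PUSH -3 → 122 -3
MUL     → -366
POP     → (empty)
PUSH 12 → 12
NEG     → -12
DUP     → -12 -12
DUP     → -12 -12 -12
POP     → -12 -12
POP     → -12
DUP     → -12 -12

[-12, -12]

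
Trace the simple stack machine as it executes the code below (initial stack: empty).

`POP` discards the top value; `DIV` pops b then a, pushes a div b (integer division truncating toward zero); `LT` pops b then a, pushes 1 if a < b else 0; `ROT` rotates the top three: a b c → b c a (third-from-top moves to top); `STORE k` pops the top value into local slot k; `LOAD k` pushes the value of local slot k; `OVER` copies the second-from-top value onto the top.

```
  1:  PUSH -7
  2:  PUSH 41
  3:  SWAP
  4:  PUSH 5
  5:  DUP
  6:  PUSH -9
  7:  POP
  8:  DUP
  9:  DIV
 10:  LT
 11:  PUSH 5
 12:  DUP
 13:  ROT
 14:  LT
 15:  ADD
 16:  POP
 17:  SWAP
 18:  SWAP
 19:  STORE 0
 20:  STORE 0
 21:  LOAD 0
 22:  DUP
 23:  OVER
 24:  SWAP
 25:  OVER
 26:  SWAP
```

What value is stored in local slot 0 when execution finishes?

41

PUSH -7 → [-7]
PUSH 41 → [-7, 41]
SWAP    → [41, -7]
PUSH 5  → [41, -7, 5]
DUP     → [41, -7, 5, 5]
PUSH -9 → [41, -7, 5, 5, -9]
POP     → [41, -7, 5, 5]
DUP     → [41, -7, 5, 5, 5]
DIV     → [41, -7, 5, 1]
LT      → [41, -7, 0]
PUSH 5  → [41, -7, 0, 5]
DUP     → [41, -7, 0, 5, 5]
ROT     → [41, -7, 5, 5, 0]
LT      → [41, -7, 5, 0]
ADD     → [41, -7, 5]
POP     → [41, -7]
SWAP    → [-7, 41]
SWAP    → [41, -7]
STORE 0 → [41]
STORE 0 → []
LOAD 0  → [41]
DUP     → [41, 41]
OVER    → [41, 41, 41]
SWAP    → [41, 41, 41]
OVER    → [41, 41, 41, 41]
SWAP    → [41, 41, 41, 41]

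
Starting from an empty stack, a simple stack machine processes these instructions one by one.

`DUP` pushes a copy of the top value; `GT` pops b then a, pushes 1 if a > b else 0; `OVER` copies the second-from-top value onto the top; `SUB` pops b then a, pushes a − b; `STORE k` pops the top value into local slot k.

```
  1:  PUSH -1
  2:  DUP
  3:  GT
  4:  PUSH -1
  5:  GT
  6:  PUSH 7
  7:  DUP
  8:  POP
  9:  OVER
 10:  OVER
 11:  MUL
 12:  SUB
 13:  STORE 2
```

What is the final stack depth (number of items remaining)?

1

PUSH -1 → [-1]
DUP     → [-1, -1]
GT      → [0]
PUSH -1 → [0, -1]
GT      → [1]
PUSH 7  → [1, 7]
DUP     → [1, 7, 7]
POP     → [1, 7]
OVER    → [1, 7, 1]
OVER    → [1, 7, 1, 7]
MUL     → [1, 7, 7]
SUB     → [1, 0]
STORE 2 → [1]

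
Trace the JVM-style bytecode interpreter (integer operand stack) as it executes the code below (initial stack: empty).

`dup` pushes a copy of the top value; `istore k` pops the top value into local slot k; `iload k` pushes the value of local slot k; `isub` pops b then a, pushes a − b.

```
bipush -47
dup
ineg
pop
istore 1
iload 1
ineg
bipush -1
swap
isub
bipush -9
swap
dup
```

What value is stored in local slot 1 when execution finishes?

-47

bipush -47 : -47
dup        : -47 -47
ineg       : -47 47
pop        : -47
istore 1   : (empty)
iload 1    : -47
ineg       : 47
bipush -1  : 47 -1
swap       : -1 47
isub       : -48
bipush -9  : -48 -9
swap       : -9 -48
dup        : -9 -48 -48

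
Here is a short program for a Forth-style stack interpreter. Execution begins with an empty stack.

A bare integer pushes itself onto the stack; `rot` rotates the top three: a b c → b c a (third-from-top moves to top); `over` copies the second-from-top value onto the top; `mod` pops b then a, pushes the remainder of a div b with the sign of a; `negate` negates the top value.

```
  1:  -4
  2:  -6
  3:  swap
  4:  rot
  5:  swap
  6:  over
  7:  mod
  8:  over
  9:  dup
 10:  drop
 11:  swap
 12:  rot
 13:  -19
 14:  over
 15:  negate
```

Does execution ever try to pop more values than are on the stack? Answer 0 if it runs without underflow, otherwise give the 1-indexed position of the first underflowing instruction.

-4   : [-4]
-6   : [-4, -6]
swap : [-6, -4]
rot  — needs 3 operands, stack has 2 → underflow

4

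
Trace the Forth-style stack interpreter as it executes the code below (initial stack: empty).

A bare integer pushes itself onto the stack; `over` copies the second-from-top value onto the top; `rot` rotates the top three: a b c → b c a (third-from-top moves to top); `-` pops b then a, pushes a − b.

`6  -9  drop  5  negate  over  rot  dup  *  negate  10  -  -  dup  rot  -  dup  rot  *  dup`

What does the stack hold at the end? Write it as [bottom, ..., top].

6      -> [6]
-9     -> [6, -9]
drop   -> [6]
5      -> [6, 5]
negate -> [6, -5]
over   -> [6, -5, 6]
rot    -> [-5, 6, 6]
dup    -> [-5, 6, 6, 6]
*      -> [-5, 6, 36]
negate -> [-5, 6, -36]
10     -> [-5, 6, -36, 10]
-      -> [-5, 6, -46]
-      -> [-5, 52]
dup    -> [-5, 52, 52]
rot    -> [52, 52, -5]
-      -> [52, 57]
dup    -> [52, 57, 57]
rot    -> [57, 57, 52]
*      -> [57, 2964]
dup    -> [57, 2964, 2964]

[57, 2964, 2964]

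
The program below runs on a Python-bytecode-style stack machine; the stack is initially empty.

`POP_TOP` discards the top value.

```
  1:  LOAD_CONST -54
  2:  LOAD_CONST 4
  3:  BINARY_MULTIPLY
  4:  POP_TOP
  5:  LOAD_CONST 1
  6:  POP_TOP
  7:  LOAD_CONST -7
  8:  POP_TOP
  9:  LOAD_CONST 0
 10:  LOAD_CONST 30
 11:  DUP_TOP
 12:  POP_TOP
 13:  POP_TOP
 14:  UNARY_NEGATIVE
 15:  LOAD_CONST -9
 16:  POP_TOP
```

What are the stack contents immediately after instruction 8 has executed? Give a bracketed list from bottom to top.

LOAD_CONST -54  -> [-54]
LOAD_CONST 4    -> [-54, 4]
BINARY_MULTIPLY -> [-216]
POP_TOP         -> []
LOAD_CONST 1    -> [1]
POP_TOP         -> []
LOAD_CONST -7   -> [-7]
POP_TOP         -> []

[]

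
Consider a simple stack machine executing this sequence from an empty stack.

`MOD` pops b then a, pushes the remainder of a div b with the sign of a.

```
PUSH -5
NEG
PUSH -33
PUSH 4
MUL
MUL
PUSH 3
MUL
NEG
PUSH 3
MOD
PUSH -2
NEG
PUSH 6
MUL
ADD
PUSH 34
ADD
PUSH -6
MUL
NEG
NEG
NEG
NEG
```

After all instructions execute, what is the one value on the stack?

-276

PUSH -5  : [-5]
NEG      : [5]
PUSH -33 : [5, -33]
PUSH 4   : [5, -33, 4]
MUL      : [5, -132]
MUL      : [-660]
PUSH 3   : [-660, 3]
MUL      : [-1980]
NEG      : [1980]
PUSH 3   : [1980, 3]
MOD      : [0]
PUSH -2  : [0, -2]
NEG      : [0, 2]
PUSH 6   : [0, 2, 6]
MUL      : [0, 12]
ADD      : [12]
PUSH 34  : [12, 34]
ADD      : [46]
PUSH -6  : [46, -6]
MUL      : [-276]
NEG      : [276]
NEG      : [-276]
NEG      : [276]
NEG      : [-276]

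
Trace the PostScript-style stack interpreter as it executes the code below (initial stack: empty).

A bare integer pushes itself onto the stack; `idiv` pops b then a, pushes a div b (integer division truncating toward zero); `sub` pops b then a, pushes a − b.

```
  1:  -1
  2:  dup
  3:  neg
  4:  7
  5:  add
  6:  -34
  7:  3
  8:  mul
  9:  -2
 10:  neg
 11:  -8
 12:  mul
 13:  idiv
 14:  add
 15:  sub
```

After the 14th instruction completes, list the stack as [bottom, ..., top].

[-1, 14]

-1   → [-1]
dup  → [-1, -1]
neg  → [-1, 1]
7    → [-1, 1, 7]
add  → [-1, 8]
-34  → [-1, 8, -34]
3    → [-1, 8, -34, 3]
mul  → [-1, 8, -102]
-2   → [-1, 8, -102, -2]
neg  → [-1, 8, -102, 2]
-8   → [-1, 8, -102, 2, -8]
mul  → [-1, 8, -102, -16]
idiv → [-1, 8, 6]
add  → [-1, 14]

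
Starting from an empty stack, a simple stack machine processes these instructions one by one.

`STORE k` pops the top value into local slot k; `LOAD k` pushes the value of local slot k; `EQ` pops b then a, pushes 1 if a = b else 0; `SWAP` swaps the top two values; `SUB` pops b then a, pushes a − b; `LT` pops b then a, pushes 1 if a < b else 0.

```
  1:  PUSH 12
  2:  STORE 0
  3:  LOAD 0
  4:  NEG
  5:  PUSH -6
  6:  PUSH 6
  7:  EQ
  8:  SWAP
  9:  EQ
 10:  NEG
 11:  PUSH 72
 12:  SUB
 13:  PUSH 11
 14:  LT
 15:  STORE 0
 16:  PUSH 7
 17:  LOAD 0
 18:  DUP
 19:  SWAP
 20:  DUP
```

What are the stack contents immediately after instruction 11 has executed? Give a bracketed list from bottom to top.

[0, 72]

PUSH 12 : [12]
STORE 0 : []
LOAD 0  : [12]
NEG     : [-12]
PUSH -6 : [-12, -6]
PUSH 6  : [-12, -6, 6]
EQ      : [-12, 0]
SWAP    : [0, -12]
EQ      : [0]
NEG     : [0]
PUSH 72 : [0, 72]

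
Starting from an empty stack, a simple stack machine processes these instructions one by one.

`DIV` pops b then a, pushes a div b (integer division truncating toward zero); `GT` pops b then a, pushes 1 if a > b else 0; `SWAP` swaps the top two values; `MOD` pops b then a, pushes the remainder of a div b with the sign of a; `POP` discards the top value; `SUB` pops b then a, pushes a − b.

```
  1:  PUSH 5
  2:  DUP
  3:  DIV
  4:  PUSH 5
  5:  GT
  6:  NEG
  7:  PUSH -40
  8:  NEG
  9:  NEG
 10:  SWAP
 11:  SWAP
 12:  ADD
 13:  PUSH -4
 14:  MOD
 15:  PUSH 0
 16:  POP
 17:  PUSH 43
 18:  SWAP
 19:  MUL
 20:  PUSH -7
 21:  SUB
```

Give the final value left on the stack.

7

PUSH 5   → [5]
DUP      → [5, 5]
DIV      → [1]
PUSH 5   → [1, 5]
GT       → [0]
NEG      → [0]
PUSH -40 → [0, -40]
NEG      → [0, 40]
NEG      → [0, -40]
SWAP     → [-40, 0]
SWAP     → [0, -40]
ADD      → [-40]
PUSH -4  → [-40, -4]
MOD      → [0]
PUSH 0   → [0, 0]
POP      → [0]
PUSH 43  → [0, 43]
SWAP     → [43, 0]
MUL      → [0]
PUSH -7  → [0, -7]
SUB      → [7]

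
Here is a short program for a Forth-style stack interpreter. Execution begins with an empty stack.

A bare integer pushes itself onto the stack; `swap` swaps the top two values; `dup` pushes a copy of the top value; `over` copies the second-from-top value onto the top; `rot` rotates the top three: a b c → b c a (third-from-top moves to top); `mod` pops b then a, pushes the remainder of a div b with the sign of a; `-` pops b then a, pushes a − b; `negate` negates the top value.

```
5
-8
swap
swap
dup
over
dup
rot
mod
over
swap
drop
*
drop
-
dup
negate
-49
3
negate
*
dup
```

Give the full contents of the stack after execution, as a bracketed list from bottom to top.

[13, -13, 147, 147]

5      : [5]
-8     : [5, -8]
swap   : [-8, 5]
swap   : [5, -8]
dup    : [5, -8, -8]
over   : [5, -8, -8, -8]
dup    : [5, -8, -8, -8, -8]
rot    : [5, -8, -8, -8, -8]
mod    : [5, -8, -8, 0]
over   : [5, -8, -8, 0, -8]
swap   : [5, -8, -8, -8, 0]
drop   : [5, -8, -8, -8]
*      : [5, -8, 64]
drop   : [5, -8]
-      : [13]
dup    : [13, 13]
negate : [13, -13]
-49    : [13, -13, -49]
3      : [13, -13, -49, 3]
negate : [13, -13, -49, -3]
*      : [13, -13, 147]
dup    : [13, -13, 147, 147]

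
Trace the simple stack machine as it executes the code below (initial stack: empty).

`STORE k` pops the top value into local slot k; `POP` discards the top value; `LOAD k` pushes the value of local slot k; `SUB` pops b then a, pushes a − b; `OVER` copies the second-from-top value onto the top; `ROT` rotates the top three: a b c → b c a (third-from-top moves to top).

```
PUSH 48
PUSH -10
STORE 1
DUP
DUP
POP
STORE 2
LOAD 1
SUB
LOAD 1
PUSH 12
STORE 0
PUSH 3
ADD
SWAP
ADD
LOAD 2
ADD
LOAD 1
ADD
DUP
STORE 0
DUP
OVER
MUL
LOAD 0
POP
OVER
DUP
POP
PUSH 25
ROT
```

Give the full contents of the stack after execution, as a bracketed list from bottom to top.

PUSH 48   [48]
PUSH -10  [48, -10]
STORE 1   [48]
DUP       [48, 48]
DUP       [48, 48, 48]
POP       [48, 48]
STORE 2   [48]
LOAD 1    [48, -10]
SUB       [58]
LOAD 1    [58, -10]
PUSH 12   [58, -10, 12]
STORE 0   [58, -10]
PUSH 3    [58, -10, 3]
ADD       [58, -7]
SWAP      [-7, 58]
ADD       [51]
LOAD 2    [51, 48]
ADD       [99]
LOAD 1    [99, -10]
ADD       [89]
DUP       [89, 89]
STORE 0   [89]
DUP       [89, 89]
OVER      [89, 89, 89]
MUL       [89, 7921]
LOAD 0    [89, 7921, 89]
POP       [89, 7921]
OVER      [89, 7921, 89]
DUP       [89, 7921, 89, 89]
POP       [89, 7921, 89]
PUSH 25   [89, 7921, 89, 25]
ROT       [89, 89, 25, 7921]

[89, 89, 25, 7921]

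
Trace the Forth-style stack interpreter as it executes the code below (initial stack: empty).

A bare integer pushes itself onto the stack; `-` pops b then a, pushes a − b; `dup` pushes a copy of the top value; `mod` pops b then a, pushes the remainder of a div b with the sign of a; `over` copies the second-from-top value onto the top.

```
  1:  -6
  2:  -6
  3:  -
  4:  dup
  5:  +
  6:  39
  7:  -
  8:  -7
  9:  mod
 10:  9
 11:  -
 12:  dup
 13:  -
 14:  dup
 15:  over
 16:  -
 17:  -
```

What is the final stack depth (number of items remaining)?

-6   : -6
-6   : -6 -6
-    : 0
dup  : 0 0
+    : 0
39   : 0 39
-    : -39
-7   : -39 -7
mod  : -4
9    : -4 9
-    : -13
dup  : -13 -13
-    : 0
dup  : 0 0
over : 0 0 0
-    : 0 0
-    : 0

1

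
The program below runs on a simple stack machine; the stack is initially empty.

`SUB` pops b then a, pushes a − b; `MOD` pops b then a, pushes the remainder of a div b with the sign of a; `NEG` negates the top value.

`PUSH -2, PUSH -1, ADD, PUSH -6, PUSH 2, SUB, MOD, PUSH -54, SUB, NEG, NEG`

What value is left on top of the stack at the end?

51

PUSH -2  : -2
PUSH -1  : -2 -1
ADD      : -3
PUSH -6  : -3 -6
PUSH 2   : -3 -6 2
SUB      : -3 -8
MOD      : -3
PUSH -54 : -3 -54
SUB      : 51
NEG      : -51
NEG      : 51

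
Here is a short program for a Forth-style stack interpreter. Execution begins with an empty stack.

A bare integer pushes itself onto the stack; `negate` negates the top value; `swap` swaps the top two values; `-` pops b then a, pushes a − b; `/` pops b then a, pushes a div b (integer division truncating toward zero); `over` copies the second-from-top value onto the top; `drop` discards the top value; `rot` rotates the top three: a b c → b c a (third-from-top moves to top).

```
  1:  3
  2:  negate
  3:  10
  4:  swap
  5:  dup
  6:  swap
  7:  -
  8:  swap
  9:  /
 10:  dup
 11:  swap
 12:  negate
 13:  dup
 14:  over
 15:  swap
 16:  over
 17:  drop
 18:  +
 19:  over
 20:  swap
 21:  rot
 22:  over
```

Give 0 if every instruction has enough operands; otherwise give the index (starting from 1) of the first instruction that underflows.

0

3      → [3]
negate → [-3]
10     → [-3, 10]
swap   → [10, -3]
dup    → [10, -3, -3]
swap   → [10, -3, -3]
-      → [10, 0]
swap   → [0, 10]
/      → [0]
dup    → [0, 0]
swap   → [0, 0]
negate → [0, 0]
dup    → [0, 0, 0]
over   → [0, 0, 0, 0]
swap   → [0, 0, 0, 0]
over   → [0, 0, 0, 0, 0]
drop   → [0, 0, 0, 0]
+      → [0, 0, 0]
over   → [0, 0, 0, 0]
swap   → [0, 0, 0, 0]
rot    → [0, 0, 0, 0]
over   → [0, 0, 0, 0, 0]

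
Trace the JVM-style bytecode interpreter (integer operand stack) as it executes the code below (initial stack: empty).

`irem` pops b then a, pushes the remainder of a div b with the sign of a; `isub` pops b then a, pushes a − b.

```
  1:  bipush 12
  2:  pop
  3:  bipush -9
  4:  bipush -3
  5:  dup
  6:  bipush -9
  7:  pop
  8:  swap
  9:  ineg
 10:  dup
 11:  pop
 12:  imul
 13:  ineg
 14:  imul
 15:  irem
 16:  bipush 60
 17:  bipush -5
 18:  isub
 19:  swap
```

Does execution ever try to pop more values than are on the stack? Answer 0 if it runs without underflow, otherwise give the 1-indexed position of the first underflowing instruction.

15

bipush 12 → [12]
pop       → []
bipush -9 → [-9]
bipush -3 → [-9, -3]
dup       → [-9, -3, -3]
bipush -9 → [-9, -3, -3, -9]
pop       → [-9, -3, -3]
swap      → [-9, -3, -3]
ineg      → [-9, -3, 3]
dup       → [-9, -3, 3, 3]
pop       → [-9, -3, 3]
imul      → [-9, -9]
ineg      → [-9, 9]
imul      → [-81]
irem  — needs 2 operands, stack has 1 → underflow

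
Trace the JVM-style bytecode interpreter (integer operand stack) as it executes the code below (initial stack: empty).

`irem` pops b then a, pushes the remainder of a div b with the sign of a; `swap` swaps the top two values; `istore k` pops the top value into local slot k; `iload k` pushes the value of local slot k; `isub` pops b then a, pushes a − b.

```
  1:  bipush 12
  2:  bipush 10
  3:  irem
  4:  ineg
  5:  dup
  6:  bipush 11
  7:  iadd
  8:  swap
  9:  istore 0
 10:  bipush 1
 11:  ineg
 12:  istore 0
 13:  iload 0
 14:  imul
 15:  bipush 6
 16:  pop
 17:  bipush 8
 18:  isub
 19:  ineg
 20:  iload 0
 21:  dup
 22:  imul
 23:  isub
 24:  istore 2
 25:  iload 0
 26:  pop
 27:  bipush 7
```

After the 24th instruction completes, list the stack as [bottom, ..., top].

bipush 12 -> [12]
bipush 10 -> [12, 10]
irem      -> [2]
ineg      -> [-2]
dup       -> [-2, -2]
bipush 11 -> [-2, -2, 11]
iadd      -> [-2, 9]
swap      -> [9, -2]
istore 0  -> [9]
bipush 1  -> [9, 1]
ineg      -> [9, -1]
istore 0  -> [9]
iload 0   -> [9, -1]
imul      -> [-9]
bipush 6  -> [-9, 6]
pop       -> [-9]
bipush 8  -> [-9, 8]
isub      -> [-17]
ineg      -> [17]
iload 0   -> [17, -1]
dup       -> [17, -1, -1]
imul      -> [17, 1]
isub      -> [16]
istore 2  -> []

[]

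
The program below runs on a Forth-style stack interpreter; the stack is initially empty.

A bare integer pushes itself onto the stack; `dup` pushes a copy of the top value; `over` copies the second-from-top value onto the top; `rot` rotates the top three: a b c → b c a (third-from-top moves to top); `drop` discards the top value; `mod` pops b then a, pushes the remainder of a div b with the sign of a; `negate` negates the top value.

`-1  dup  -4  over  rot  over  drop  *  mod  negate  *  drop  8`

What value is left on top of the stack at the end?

8

-1     → [-1]
dup    → [-1, -1]
-4     → [-1, -1, -4]
over   → [-1, -1, -4, -1]
rot    → [-1, -4, -1, -1]
over   → [-1, -4, -1, -1, -1]
drop   → [-1, -4, -1, -1]
*      → [-1, -4, 1]
mod    → [-1, 0]
negate → [-1, 0]
*      → [0]
drop   → []
8      → [8]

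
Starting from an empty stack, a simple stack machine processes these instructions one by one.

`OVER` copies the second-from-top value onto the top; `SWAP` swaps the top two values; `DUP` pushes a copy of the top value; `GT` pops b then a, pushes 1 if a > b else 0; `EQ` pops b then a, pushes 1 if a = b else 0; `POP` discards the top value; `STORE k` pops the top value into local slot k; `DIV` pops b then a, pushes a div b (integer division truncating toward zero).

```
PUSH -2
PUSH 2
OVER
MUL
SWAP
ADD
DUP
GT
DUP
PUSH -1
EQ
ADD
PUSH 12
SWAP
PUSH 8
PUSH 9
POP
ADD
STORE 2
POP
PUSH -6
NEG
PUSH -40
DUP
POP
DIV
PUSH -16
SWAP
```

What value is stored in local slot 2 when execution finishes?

8

PUSH -2  : [-2]
PUSH 2   : [-2, 2]
OVER     : [-2, 2, -2]
MUL      : [-2, -4]
SWAP     : [-4, -2]
ADD      : [-6]
DUP      : [-6, -6]
GT       : [0]
DUP      : [0, 0]
PUSH -1  : [0, 0, -1]
EQ       : [0, 0]
ADD      : [0]
PUSH 12  : [0, 12]
SWAP     : [12, 0]
PUSH 8   : [12, 0, 8]
PUSH 9   : [12, 0, 8, 9]
POP      : [12, 0, 8]
ADD      : [12, 8]
STORE 2  : [12]
POP      : []
PUSH -6  : [-6]
NEG      : [6]
PUSH -40 : [6, -40]
DUP      : [6, -40, -40]
POP      : [6, -40]
DIV      : [0]
PUSH -16 : [0, -16]
SWAP     : [-16, 0]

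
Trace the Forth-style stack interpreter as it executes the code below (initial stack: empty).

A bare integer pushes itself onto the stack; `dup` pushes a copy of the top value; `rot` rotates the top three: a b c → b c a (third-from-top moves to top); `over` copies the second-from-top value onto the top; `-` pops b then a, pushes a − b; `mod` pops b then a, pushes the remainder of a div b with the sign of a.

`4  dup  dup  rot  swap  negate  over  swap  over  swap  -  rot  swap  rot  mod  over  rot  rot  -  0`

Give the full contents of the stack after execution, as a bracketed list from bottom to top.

4      → 4
dup    → 4 4
dup    → 4 4 4
rot    → 4 4 4
swap   → 4 4 4
negate → 4 4 -4
over   → 4 4 -4 4
swap   → 4 4 4 -4
over   → 4 4 4 -4 4
swap   → 4 4 4 4 -4
-      → 4 4 4 8
rot    → 4 4 8 4
swap   → 4 4 4 8
rot    → 4 4 8 4
mod    → 4 4 0
over   → 4 4 0 4
rot    → 4 0 4 4
rot    → 4 4 4 0
-      → 4 4 4
0      → 4 4 4 0

[4, 4, 4, 0]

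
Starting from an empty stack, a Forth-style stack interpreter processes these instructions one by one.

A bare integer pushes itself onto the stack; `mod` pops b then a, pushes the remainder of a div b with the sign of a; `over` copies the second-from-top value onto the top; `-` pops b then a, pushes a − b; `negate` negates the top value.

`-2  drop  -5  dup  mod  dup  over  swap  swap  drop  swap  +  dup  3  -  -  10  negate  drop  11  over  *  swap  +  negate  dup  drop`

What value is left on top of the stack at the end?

-36

-2     → [-2]
drop   → []
-5     → [-5]
dup    → [-5, -5]
mod    → [0]
dup    → [0, 0]
over   → [0, 0, 0]
swap   → [0, 0, 0]
swap   → [0, 0, 0]
drop   → [0, 0]
swap   → [0, 0]
+      → [0]
dup    → [0, 0]
3      → [0, 0, 3]
-      → [0, -3]
-      → [3]
10     → [3, 10]
negate → [3, -10]
drop   → [3]
11     → [3, 11]
over   → [3, 11, 3]
*      → [3, 33]
swap   → [33, 3]
+      → [36]
negate → [-36]
dup    → [-36, -36]
drop   → [-36]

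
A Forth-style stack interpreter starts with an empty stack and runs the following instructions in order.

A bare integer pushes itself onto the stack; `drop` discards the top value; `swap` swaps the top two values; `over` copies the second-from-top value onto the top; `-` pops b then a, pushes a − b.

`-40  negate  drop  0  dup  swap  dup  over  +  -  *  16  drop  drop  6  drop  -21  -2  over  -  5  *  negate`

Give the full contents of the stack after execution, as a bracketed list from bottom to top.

[-21, -95]

-40    : -40
negate : 40
drop   : (empty)
0      : 0
dup    : 0 0
swap   : 0 0
dup    : 0 0 0
over   : 0 0 0 0
+      : 0 0 0
-      : 0 0
*      : 0
16     : 0 16
drop   : 0
drop   : (empty)
6      : 6
drop   : (empty)
-21    : -21
-2     : -21 -2
over   : -21 -2 -21
-      : -21 19
5      : -21 19 5
*      : -21 95
negate : -21 -95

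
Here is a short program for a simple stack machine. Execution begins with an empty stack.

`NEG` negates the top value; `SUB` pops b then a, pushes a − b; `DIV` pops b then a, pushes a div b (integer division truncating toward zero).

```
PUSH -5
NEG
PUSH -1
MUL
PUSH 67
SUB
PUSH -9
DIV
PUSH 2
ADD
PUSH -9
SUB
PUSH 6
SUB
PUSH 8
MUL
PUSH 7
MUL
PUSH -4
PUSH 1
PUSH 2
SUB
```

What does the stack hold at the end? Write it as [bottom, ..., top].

[728, -4, -1]

PUSH -5 -> [-5]
NEG     -> [5]
PUSH -1 -> [5, -1]
MUL     -> [-5]
PUSH 67 -> [-5, 67]
SUB     -> [-72]
PUSH -9 -> [-72, -9]
DIV     -> [8]
PUSH 2  -> [8, 2]
ADD     -> [10]
PUSH -9 -> [10, -9]
SUB     -> [19]
PUSH 6  -> [19, 6]
SUB     -> [13]
PUSH 8  -> [13, 8]
MUL     -> [104]
PUSH 7  -> [104, 7]
MUL     -> [728]
PUSH -4 -> [728, -4]
PUSH 1  -> [728, -4, 1]
PUSH 2  -> [728, -4, 1, 2]
SUB     -> [728, -4, -1]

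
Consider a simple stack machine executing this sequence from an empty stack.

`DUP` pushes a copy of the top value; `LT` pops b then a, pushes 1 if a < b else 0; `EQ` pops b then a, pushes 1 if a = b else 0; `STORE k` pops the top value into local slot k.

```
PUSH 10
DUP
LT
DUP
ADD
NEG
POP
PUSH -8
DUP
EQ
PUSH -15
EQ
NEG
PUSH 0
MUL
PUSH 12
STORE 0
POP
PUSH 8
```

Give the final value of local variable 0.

PUSH 10  : 10
DUP      : 10 10
LT       : 0
DUP      : 0 0
ADD      : 0
NEG      : 0
POP      : (empty)
PUSH -8  : -8
DUP      : -8 -8
EQ       : 1
PUSH -15 : 1 -15
EQ       : 0
NEG      : 0
PUSH 0   : 0 0
MUL      : 0
PUSH 12  : 0 12
STORE 0  : 0
POP      : (empty)
PUSH 8   : 8

12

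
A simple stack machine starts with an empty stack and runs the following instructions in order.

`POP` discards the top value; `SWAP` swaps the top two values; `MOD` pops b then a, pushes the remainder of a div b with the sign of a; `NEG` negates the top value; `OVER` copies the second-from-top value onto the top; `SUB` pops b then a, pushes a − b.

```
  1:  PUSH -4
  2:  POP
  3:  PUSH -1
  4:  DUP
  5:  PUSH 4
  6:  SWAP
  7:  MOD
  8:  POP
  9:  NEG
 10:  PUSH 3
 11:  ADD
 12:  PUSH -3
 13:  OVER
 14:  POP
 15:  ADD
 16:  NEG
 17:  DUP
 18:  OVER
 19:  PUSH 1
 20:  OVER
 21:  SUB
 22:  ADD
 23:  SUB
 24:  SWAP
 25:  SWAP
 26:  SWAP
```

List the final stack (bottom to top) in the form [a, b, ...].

[-2, -1]

PUSH -4  -4
POP      (empty)
PUSH -1  -1
DUP      -1 -1
PUSH 4   -1 -1 4
SWAP     -1 4 -1
MOD      -1 0
POP      -1
NEG      1
PUSH 3   1 3
ADD      4
PUSH -3  4 -3
OVER     4 -3 4
POP      4 -3
ADD      1
NEG      -1
DUP      -1 -1
OVER     -1 -1 -1
PUSH 1   -1 -1 -1 1
OVER     -1 -1 -1 1 -1
SUB      -1 -1 -1 2
ADD      -1 -1 1
SUB      -1 -2
SWAP     -2 -1
SWAP     -1 -2
SWAP     -2 -1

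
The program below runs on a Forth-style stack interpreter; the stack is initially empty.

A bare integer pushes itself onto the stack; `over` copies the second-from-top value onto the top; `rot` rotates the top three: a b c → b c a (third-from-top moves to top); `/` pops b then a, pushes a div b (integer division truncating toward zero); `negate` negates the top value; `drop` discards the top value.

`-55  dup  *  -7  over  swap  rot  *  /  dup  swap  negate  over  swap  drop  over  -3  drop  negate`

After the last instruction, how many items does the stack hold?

-55    : -55
dup    : -55 -55
*      : 3025
-7     : 3025 -7
over   : 3025 -7 3025
swap   : 3025 3025 -7
rot    : 3025 -7 3025
*      : 3025 -21175
/      : 0
dup    : 0 0
swap   : 0 0
negate : 0 0
over   : 0 0 0
swap   : 0 0 0
drop   : 0 0
over   : 0 0 0
-3     : 0 0 0 -3
drop   : 0 0 0
negate : 0 0 0

3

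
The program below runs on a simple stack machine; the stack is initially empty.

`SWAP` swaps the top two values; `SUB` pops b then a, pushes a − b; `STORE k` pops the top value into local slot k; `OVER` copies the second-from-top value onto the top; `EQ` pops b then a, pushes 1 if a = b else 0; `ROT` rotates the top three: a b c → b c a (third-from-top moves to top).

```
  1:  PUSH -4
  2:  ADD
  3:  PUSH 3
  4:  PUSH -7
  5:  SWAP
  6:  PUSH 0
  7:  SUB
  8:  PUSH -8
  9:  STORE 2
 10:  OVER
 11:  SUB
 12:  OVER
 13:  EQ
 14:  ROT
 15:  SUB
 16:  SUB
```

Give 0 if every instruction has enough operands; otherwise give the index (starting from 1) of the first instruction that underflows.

PUSH -4 → -4
ADD  — needs 2 operands, stack has 1 → underflow

2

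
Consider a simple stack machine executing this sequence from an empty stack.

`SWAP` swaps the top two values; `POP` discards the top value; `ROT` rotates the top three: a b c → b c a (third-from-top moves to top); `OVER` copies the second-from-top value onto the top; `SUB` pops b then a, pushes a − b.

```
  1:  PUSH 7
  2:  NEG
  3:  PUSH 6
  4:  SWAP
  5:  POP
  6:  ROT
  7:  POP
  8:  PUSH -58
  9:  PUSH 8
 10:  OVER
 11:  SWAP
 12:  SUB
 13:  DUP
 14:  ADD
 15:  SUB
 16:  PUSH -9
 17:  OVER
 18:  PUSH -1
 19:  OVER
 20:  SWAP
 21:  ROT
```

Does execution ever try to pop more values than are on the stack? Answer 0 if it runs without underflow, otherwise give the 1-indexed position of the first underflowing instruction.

PUSH 7 : 7
NEG    : -7
PUSH 6 : -7 6
SWAP   : 6 -7
POP    : 6
ROT  — needs 3 operands, stack has 1 → underflow

6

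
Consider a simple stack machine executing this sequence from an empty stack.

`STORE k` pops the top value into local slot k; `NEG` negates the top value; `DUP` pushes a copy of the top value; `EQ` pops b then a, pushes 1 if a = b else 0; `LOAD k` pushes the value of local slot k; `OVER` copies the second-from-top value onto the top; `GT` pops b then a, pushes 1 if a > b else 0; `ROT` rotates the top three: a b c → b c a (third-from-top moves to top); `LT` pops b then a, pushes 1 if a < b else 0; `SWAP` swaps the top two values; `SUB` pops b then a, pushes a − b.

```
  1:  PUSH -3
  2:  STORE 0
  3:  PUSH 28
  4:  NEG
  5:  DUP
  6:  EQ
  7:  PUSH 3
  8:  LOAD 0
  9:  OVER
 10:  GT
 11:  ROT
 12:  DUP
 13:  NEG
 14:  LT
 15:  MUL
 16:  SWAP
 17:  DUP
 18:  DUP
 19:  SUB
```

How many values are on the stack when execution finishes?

PUSH -3 -> -3
STORE 0 -> (empty)
PUSH 28 -> 28
NEG     -> -28
DUP     -> -28 -28
EQ      -> 1
PUSH 3  -> 1 3
LOAD 0  -> 1 3 -3
OVER    -> 1 3 -3 3
GT      -> 1 3 0
ROT     -> 3 0 1
DUP     -> 3 0 1 1
NEG     -> 3 0 1 -1
LT      -> 3 0 0
MUL     -> 3 0
SWAP    -> 0 3
DUP     -> 0 3 3
DUP     -> 0 3 3 3
SUB     -> 0 3 0

3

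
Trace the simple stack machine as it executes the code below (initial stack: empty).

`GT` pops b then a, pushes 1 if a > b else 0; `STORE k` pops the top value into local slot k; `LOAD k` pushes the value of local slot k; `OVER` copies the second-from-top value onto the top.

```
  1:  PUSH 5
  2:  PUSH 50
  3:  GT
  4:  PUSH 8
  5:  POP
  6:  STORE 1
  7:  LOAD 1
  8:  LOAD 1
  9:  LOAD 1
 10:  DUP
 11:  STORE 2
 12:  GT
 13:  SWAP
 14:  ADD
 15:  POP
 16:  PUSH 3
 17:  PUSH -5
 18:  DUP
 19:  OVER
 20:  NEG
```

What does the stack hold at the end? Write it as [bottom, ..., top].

PUSH 5  → [5]
PUSH 50 → [5, 50]
GT      → [0]
PUSH 8  → [0, 8]
POP     → [0]
STORE 1 → []
LOAD 1  → [0]
LOAD 1  → [0, 0]
LOAD 1  → [0, 0, 0]
DUP     → [0, 0, 0, 0]
STORE 2 → [0, 0, 0]
GT      → [0, 0]
SWAP    → [0, 0]
ADD     → [0]
POP     → []
PUSH 3  → [3]
PUSH -5 → [3, -5]
DUP     → [3, -5, -5]
OVER    → [3, -5, -5, -5]
NEG     → [3, -5, -5, 5]

[3, -5, -5, 5]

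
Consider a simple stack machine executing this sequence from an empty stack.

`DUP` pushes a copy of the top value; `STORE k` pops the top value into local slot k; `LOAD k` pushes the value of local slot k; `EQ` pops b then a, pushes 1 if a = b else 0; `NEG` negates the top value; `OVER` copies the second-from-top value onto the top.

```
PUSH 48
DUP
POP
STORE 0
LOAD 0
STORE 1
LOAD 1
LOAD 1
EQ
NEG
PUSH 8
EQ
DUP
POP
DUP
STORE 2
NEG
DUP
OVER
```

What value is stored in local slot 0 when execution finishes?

PUSH 48 : [48]
DUP     : [48, 48]
POP     : [48]
STORE 0 : []
LOAD 0  : [48]
STORE 1 : []
LOAD 1  : [48]
LOAD 1  : [48, 48]
EQ      : [1]
NEG     : [-1]
PUSH 8  : [-1, 8]
EQ      : [0]
DUP     : [0, 0]
POP     : [0]
DUP     : [0, 0]
STORE 2 : [0]
NEG     : [0]
DUP     : [0, 0]
OVER    : [0, 0, 0]

48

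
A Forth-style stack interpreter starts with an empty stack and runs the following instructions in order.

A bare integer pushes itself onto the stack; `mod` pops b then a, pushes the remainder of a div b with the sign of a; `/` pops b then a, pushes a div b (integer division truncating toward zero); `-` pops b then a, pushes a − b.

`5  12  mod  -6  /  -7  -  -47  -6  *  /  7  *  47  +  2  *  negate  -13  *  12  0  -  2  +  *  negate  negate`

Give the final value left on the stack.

5      -> [5]
12     -> [5, 12]
mod    -> [5]
-6     -> [5, -6]
/      -> [0]
-7     -> [0, -7]
-      -> [7]
-47    -> [7, -47]
-6     -> [7, -47, -6]
*      -> [7, 282]
/      -> [0]
7      -> [0, 7]
*      -> [0]
47     -> [0, 47]
+      -> [47]
2      -> [47, 2]
*      -> [94]
negate -> [-94]
-13    -> [-94, -13]
*      -> [1222]
12     -> [1222, 12]
0      -> [1222, 12, 0]
-      -> [1222, 12]
2      -> [1222, 12, 2]
+      -> [1222, 14]
*      -> [17108]
negate -> [-17108]
negate -> [17108]

17108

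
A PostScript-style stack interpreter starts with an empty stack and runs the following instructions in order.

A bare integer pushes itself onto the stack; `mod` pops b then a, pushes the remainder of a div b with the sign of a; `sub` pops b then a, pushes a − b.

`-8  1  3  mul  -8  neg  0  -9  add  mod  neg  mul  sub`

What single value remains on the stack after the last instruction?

-8   -8
1    -8 1
3    -8 1 3
mul  -8 3
-8   -8 3 -8
neg  -8 3 8
0    -8 3 8 0
-9   -8 3 8 0 -9
add  -8 3 8 -9
mod  -8 3 8
neg  -8 3 -8
mul  -8 -24
sub  16

16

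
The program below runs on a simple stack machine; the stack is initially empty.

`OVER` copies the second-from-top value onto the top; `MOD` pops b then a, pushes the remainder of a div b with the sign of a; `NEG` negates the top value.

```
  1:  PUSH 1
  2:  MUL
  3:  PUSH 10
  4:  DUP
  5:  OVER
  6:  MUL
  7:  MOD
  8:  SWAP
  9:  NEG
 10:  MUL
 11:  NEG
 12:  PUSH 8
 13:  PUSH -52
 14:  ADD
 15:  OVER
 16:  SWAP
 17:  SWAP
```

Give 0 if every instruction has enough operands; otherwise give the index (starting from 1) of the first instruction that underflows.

2

PUSH 1 : 1
MUL  — needs 2 operands, stack has 1 → underflow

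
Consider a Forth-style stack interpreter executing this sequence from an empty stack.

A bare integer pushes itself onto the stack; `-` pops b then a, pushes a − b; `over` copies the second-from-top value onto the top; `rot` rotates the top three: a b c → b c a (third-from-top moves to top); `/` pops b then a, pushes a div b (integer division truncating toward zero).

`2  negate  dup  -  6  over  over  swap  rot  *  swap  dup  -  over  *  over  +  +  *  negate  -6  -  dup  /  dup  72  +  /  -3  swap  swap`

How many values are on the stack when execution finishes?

2

2      → [2]
negate → [-2]
dup    → [-2, -2]
-      → [0]
6      → [0, 6]
over   → [0, 6, 0]
over   → [0, 6, 0, 6]
swap   → [0, 6, 6, 0]
rot    → [0, 6, 0, 6]
*      → [0, 6, 0]
swap   → [0, 0, 6]
dup    → [0, 0, 6, 6]
-      → [0, 0, 0]
over   → [0, 0, 0, 0]
*      → [0, 0, 0]
over   → [0, 0, 0, 0]
+      → [0, 0, 0]
+      → [0, 0]
*      → [0]
negate → [0]
-6     → [0, -6]
-      → [6]
dup    → [6, 6]
/      → [1]
dup    → [1, 1]
72     → [1, 1, 72]
+      → [1, 73]
/      → [0]
-3     → [0, -3]
swap   → [-3, 0]
swap   → [0, -3]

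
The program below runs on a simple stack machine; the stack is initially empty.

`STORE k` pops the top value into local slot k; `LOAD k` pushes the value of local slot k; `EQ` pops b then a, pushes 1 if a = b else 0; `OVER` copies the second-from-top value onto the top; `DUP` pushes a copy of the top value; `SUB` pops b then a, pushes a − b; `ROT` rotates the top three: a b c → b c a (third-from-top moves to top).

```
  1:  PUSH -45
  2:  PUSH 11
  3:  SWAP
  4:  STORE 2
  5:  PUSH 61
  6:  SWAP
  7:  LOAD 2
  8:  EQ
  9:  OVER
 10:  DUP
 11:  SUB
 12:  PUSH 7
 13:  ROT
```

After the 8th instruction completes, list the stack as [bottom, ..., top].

PUSH -45  -45
PUSH 11   -45 11
SWAP      11 -45
STORE 2   11
PUSH 61   11 61
SWAP      61 11
LOAD 2    61 11 -45
EQ        61 0

[61, 0]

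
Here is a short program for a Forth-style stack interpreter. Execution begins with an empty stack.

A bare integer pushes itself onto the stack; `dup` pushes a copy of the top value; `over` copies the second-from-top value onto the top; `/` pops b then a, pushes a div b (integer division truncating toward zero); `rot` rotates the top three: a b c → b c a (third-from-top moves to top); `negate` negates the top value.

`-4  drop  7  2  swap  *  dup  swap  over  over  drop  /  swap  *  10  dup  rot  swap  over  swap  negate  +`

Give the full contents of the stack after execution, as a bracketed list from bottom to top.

[10, 14, 4]

-4     : [-4]
drop   : []
7      : [7]
2      : [7, 2]
swap   : [2, 7]
*      : [14]
dup    : [14, 14]
swap   : [14, 14]
over   : [14, 14, 14]
over   : [14, 14, 14, 14]
drop   : [14, 14, 14]
/      : [14, 1]
swap   : [1, 14]
*      : [14]
10     : [14, 10]
dup    : [14, 10, 10]
rot    : [10, 10, 14]
swap   : [10, 14, 10]
over   : [10, 14, 10, 14]
swap   : [10, 14, 14, 10]
negate : [10, 14, 14, -10]
+      : [10, 14, 4]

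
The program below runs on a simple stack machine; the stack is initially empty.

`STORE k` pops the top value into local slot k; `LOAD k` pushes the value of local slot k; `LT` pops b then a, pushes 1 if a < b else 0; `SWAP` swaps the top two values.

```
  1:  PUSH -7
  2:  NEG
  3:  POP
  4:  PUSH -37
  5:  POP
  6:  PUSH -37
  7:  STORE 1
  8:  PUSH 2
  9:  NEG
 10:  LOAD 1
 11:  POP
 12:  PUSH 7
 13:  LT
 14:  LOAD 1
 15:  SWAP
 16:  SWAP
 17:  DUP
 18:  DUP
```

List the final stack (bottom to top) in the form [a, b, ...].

[1, -37, -37, -37]

PUSH -7  → [-7]
NEG      → [7]
POP      → []
PUSH -37 → [-37]
POP      → []
PUSH -37 → [-37]
STORE 1  → []
PUSH 2   → [2]
NEG      → [-2]
LOAD 1   → [-2, -37]
POP      → [-2]
PUSH 7   → [-2, 7]
LT       → [1]
LOAD 1   → [1, -37]
SWAP     → [-37, 1]
SWAP     → [1, -37]
DUP      → [1, -37, -37]
DUP      → [1, -37, -37, -37]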